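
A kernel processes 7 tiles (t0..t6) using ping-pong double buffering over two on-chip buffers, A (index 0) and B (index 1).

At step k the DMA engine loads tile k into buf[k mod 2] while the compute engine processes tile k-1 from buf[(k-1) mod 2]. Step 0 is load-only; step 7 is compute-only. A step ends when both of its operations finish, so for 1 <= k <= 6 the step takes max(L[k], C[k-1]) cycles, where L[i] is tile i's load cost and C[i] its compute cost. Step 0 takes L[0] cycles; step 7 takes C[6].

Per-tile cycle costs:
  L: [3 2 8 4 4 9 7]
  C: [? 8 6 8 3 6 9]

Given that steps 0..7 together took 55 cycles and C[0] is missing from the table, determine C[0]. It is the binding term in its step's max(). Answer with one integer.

C[0] = 5

step 0 → dur = L[0]=3 = 3
step 1 → dur = max(L[1]=2, C[0]=?) = C[0]  (unknown; binding)
step 2 → dur = max(L[2]=8, C[1]=8) = 8
step 3 → dur = max(L[3]=4, C[2]=6) = 6
step 4 → dur = max(L[4]=4, C[3]=8) = 8
step 5 → dur = max(L[5]=9, C[4]=3) = 9
step 6 → dur = max(L[6]=7, C[5]=6) = 7
step 7 → dur = C[6]=9 = 9
sum of known step durations = 50
dur[1] = total - known = 55 - 50 = 5
C[0] is the binding max in step 1, so C[0] = dur[1] = 5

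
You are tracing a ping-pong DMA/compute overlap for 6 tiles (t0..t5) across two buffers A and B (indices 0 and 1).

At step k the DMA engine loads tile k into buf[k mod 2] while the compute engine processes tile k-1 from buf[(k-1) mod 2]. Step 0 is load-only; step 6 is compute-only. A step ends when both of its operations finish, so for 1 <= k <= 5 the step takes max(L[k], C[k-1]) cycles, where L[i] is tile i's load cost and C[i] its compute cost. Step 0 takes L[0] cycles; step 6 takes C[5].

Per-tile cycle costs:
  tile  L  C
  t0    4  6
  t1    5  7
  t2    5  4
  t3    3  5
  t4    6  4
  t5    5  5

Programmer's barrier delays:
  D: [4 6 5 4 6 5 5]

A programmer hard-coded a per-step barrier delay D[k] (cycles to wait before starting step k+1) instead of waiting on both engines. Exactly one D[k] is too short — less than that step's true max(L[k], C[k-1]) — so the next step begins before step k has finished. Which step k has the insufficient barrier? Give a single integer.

hazard at step 2

[0] required=L[0]=4=4 vs D=4 ok
[1] required=max(L[1]=5,C[0]=6)=6 vs D=6 ok
[2] required=max(L[2]=5,C[1]=7)=7 vs D=5 SHORT
[3] required=max(L[3]=3,C[2]=4)=4 vs D=4 ok
[4] required=max(L[4]=6,C[3]=5)=6 vs D=6 ok
[5] required=max(L[5]=5,C[4]=4)=5 vs D=5 ok
[6] required=C[5]=5=5 vs D=5 ok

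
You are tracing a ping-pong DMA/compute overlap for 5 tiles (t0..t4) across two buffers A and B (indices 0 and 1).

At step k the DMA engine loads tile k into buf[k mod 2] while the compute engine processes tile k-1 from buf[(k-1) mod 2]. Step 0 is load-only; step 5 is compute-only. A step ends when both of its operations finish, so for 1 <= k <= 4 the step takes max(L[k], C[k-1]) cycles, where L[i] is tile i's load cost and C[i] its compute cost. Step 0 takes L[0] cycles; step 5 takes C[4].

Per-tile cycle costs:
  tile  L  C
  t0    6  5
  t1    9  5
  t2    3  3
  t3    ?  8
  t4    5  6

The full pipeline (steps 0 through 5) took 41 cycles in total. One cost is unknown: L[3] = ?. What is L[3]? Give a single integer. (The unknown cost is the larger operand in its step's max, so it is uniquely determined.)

L[3] = 7

step 0: dur = L[0]=6 = 6
step 1: dur = max(L[1]=9, C[0]=5) = 9
step 2: dur = max(L[2]=3, C[1]=5) = 5
step 3: dur = max(L[3]=?, C[2]=3) = L[3]  (unknown; binding)
step 4: dur = max(L[4]=5, C[3]=8) = 8
step 5: dur = C[4]=6 = 6
sum of known step durations = 34
dur[3] = total - known = 41 - 34 = 7
L[3] is the binding max in step 3, so L[3] = dur[3] = 7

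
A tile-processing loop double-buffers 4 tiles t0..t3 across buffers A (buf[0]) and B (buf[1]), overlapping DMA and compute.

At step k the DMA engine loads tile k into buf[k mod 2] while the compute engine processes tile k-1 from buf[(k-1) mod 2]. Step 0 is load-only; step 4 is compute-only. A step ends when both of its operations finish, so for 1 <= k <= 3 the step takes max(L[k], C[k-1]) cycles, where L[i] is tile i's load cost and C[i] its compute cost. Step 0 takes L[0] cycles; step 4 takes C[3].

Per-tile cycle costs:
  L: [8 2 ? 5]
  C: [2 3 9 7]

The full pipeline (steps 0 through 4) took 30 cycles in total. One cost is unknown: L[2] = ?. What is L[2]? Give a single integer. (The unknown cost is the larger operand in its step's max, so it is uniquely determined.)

L[2] = 4

step 0: dur = L[0]=8 = 8
step 1: dur = max(L[1]=2, C[0]=2) = 2
step 2: dur = max(L[2]=?, C[1]=3) = L[2]  (unknown; binding)
step 3: dur = max(L[3]=5, C[2]=9) = 9
step 4: dur = C[3]=7 = 7
sum of known step durations = 26
dur[2] = total - known = 30 - 26 = 4
L[2] is the binding max in step 2, so L[2] = dur[2] = 4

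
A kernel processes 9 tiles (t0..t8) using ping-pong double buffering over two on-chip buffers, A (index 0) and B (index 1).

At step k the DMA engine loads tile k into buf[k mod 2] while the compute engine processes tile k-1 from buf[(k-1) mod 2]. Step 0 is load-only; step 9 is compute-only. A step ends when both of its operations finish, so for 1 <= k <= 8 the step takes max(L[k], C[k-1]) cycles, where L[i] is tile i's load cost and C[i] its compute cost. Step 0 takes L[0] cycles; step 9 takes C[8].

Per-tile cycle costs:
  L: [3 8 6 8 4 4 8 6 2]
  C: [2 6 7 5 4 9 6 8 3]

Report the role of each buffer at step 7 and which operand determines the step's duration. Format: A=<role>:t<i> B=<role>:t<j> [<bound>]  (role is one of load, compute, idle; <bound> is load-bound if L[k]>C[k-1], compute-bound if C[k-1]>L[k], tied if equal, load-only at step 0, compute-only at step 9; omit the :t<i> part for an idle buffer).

[0] DMA t0→A (3c) ∥ CU idle ⇒ 3c, clock 3
[1] DMA t1→B (8c) ∥ CU A:t0 (2c) ⇒ 8c, clock 11
[2] DMA t2→A (6c) ∥ CU B:t1 (6c) ⇒ 6c, clock 17
[3] DMA t3→B (8c) ∥ CU A:t2 (7c) ⇒ 8c, clock 25
[4] DMA t4→A (4c) ∥ CU B:t3 (5c) ⇒ 5c, clock 30
[5] DMA t5→B (4c) ∥ CU A:t4 (4c) ⇒ 4c, clock 34
[6] DMA t6→A (8c) ∥ CU B:t5 (9c) ⇒ 9c, clock 43
[7] DMA t7→B (6c) ∥ CU A:t6 (6c) ⇒ 6c, clock 49
[8] DMA t8→A (2c) ∥ CU B:t7 (8c) ⇒ 8c, clock 57
[9] DMA idle ∥ CU A:t8 (3c) ⇒ 3c, clock 60

step 7: A=compute:t6 B=load:t7 [tied]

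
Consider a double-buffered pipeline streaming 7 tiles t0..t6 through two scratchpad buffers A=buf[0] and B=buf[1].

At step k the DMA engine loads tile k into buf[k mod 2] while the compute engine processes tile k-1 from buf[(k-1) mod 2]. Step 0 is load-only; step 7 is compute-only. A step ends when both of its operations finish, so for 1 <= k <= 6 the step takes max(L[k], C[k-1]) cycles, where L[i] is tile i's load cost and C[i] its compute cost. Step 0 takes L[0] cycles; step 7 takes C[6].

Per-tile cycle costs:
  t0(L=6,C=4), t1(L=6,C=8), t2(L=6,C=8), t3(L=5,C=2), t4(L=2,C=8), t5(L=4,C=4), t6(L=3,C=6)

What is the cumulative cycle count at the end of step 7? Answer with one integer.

end_cycle[7] = 48

k=0 load=t0/6c comp=- wait=6 total=6
k=1 load=t1/6c comp=t0/4c wait=6 total=12
k=2 load=t2/6c comp=t1/8c wait=8 total=20
k=3 load=t3/5c comp=t2/8c wait=8 total=28
k=4 load=t4/2c comp=t3/2c wait=2 total=30
k=5 load=t5/4c comp=t4/8c wait=8 total=38
k=6 load=t6/3c comp=t5/4c wait=4 total=42
k=7 load=- comp=t6/6c wait=6 total=48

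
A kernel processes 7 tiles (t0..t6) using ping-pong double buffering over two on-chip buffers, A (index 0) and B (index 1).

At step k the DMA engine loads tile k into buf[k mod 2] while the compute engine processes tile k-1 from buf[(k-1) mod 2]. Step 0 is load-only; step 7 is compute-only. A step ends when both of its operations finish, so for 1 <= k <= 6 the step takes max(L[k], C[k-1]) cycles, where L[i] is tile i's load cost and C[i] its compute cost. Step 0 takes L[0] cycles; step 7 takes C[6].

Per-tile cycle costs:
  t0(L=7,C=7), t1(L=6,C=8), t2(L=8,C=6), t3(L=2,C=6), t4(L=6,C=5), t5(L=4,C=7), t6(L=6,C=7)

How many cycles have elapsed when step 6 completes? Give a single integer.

[0] DMA t0→A (7c) ∥ CU idle ⇒ 7c, clock 7
[1] DMA t1→B (6c) ∥ CU A:t0 (7c) ⇒ 7c, clock 14
[2] DMA t2→A (8c) ∥ CU B:t1 (8c) ⇒ 8c, clock 22
[3] DMA t3→B (2c) ∥ CU A:t2 (6c) ⇒ 6c, clock 28
[4] DMA t4→A (6c) ∥ CU B:t3 (6c) ⇒ 6c, clock 34
[5] DMA t5→B (4c) ∥ CU A:t4 (5c) ⇒ 5c, clock 39
[6] DMA t6→A (6c) ∥ CU B:t5 (7c) ⇒ 7c, clock 46
[7] DMA idle ∥ CU A:t6 (7c) ⇒ 7c, clock 53

end_cycle[6] = 46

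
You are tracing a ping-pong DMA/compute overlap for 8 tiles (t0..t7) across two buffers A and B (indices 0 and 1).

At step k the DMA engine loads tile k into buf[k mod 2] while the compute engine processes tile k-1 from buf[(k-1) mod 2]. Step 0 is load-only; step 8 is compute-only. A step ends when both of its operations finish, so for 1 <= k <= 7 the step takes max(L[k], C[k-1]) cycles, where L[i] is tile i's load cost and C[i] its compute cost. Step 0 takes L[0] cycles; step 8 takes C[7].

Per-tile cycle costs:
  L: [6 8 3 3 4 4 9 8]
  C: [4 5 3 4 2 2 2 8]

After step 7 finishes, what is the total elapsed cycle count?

step 0: L[0]=6 → dur=6, Σ=6 | A=load:t0 B=idle [load-only]
step 1: L[1]=8 C[0]=4 → dur=8, Σ=14 | A=compute:t0 B=load:t1 [load-bound]
step 2: L[2]=3 C[1]=5 → dur=5, Σ=19 | A=load:t2 B=compute:t1 [compute-bound]
step 3: L[3]=3 C[2]=3 → dur=3, Σ=22 | A=compute:t2 B=load:t3 [tied]
step 4: L[4]=4 C[3]=4 → dur=4, Σ=26 | A=load:t4 B=compute:t3 [tied]
step 5: L[5]=4 C[4]=2 → dur=4, Σ=30 | A=compute:t4 B=load:t5 [load-bound]
step 6: L[6]=9 C[5]=2 → dur=9, Σ=39 | A=load:t6 B=compute:t5 [load-bound]
step 7: L[7]=8 C[6]=2 → dur=8, Σ=47 | A=compute:t6 B=load:t7 [load-bound]
step 8: C[7]=8 → dur=8, Σ=55 | A=idle B=compute:t7 [compute-only]

end_cycle[7] = 47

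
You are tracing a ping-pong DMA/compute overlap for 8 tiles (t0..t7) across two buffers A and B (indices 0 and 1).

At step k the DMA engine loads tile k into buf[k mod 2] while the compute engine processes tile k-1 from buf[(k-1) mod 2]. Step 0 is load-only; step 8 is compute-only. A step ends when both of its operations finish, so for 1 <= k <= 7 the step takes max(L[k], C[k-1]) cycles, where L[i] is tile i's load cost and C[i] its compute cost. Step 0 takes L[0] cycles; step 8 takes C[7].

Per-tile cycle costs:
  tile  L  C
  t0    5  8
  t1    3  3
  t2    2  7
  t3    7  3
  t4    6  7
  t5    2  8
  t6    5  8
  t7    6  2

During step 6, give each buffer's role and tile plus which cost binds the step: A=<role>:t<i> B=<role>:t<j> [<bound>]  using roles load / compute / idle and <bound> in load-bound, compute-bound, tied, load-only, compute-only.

step 6: A=load:t6 B=compute:t5 [compute-bound]

[0] DMA t0→A (5c) ∥ CU idle ⇒ 5c, clock 5
[1] DMA t1→B (3c) ∥ CU A:t0 (8c) ⇒ 8c, clock 13
[2] DMA t2→A (2c) ∥ CU B:t1 (3c) ⇒ 3c, clock 16
[3] DMA t3→B (7c) ∥ CU A:t2 (7c) ⇒ 7c, clock 23
[4] DMA t4→A (6c) ∥ CU B:t3 (3c) ⇒ 6c, clock 29
[5] DMA t5→B (2c) ∥ CU A:t4 (7c) ⇒ 7c, clock 36
[6] DMA t6→A (5c) ∥ CU B:t5 (8c) ⇒ 8c, clock 44
[7] DMA t7→B (6c) ∥ CU A:t6 (8c) ⇒ 8c, clock 52
[8] DMA idle ∥ CU B:t7 (2c) ⇒ 2c, clock 54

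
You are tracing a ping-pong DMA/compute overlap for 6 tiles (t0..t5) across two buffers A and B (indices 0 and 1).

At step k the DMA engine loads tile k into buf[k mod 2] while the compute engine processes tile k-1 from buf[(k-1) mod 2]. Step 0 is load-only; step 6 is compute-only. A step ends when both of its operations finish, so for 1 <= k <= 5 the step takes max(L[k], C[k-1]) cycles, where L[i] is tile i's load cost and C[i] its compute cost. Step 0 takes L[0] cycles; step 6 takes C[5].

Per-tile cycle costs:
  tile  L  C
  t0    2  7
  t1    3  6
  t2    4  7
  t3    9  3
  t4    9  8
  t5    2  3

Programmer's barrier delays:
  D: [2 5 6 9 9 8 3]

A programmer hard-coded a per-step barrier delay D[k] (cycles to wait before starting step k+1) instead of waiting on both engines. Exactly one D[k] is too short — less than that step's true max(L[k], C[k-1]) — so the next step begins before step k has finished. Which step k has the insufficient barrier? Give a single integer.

hazard at step 1

k=0 barrier L[0]=2→2c, D[0]=2 ok
k=1 barrier max(L[1]=3,C[0]=7)→7c, D[1]=5 SHORT
k=2 barrier max(L[2]=4,C[1]=6)→6c, D[2]=6 ok
k=3 barrier max(L[3]=9,C[2]=7)→9c, D[3]=9 ok
k=4 barrier max(L[4]=9,C[3]=3)→9c, D[4]=9 ok
k=5 barrier max(L[5]=2,C[4]=8)→8c, D[5]=8 ok
k=6 barrier C[5]=3→3c, D[6]=3 ok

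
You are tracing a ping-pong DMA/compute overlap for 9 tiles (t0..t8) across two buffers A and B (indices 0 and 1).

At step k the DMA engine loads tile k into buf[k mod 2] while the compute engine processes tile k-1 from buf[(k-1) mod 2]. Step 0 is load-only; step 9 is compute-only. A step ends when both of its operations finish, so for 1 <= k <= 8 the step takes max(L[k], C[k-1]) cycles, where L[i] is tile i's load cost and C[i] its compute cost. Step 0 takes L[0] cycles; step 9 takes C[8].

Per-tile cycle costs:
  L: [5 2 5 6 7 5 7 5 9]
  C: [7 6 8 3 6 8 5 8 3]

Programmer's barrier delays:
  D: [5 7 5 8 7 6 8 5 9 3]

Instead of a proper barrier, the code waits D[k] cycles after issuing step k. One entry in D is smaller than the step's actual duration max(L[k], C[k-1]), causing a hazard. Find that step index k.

k=0 barrier L[0]=5→5c, D[0]=5 ok
k=1 barrier max(L[1]=2,C[0]=7)→7c, D[1]=7 ok
k=2 barrier max(L[2]=5,C[1]=6)→6c, D[2]=5 SHORT
k=3 barrier max(L[3]=6,C[2]=8)→8c, D[3]=8 ok
k=4 barrier max(L[4]=7,C[3]=3)→7c, D[4]=7 ok
k=5 barrier max(L[5]=5,C[4]=6)→6c, D[5]=6 ok
k=6 barrier max(L[6]=7,C[5]=8)→8c, D[6]=8 ok
k=7 barrier max(L[7]=5,C[6]=5)→5c, D[7]=5 ok
k=8 barrier max(L[8]=9,C[7]=8)→9c, D[8]=9 ok
k=9 barrier C[8]=3→3c, D[9]=3 ok

hazard at step 2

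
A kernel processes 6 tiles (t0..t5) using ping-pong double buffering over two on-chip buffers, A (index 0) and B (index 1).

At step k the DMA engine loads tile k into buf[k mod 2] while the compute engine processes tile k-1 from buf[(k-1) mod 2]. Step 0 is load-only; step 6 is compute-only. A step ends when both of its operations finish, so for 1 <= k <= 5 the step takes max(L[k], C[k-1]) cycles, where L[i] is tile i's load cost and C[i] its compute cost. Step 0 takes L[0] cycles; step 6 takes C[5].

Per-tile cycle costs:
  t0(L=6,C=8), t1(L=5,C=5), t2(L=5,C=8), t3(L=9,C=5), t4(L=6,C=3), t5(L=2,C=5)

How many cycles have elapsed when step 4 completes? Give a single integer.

end_cycle[4] = 34

[0] DMA t0→A (6c) ∥ CU idle ⇒ 6c, clock 6
[1] DMA t1→B (5c) ∥ CU A:t0 (8c) ⇒ 8c, clock 14
[2] DMA t2→A (5c) ∥ CU B:t1 (5c) ⇒ 5c, clock 19
[3] DMA t3→B (9c) ∥ CU A:t2 (8c) ⇒ 9c, clock 28
[4] DMA t4→A (6c) ∥ CU B:t3 (5c) ⇒ 6c, clock 34
[5] DMA t5→B (2c) ∥ CU A:t4 (3c) ⇒ 3c, clock 37
[6] DMA idle ∥ CU B:t5 (5c) ⇒ 5c, clock 42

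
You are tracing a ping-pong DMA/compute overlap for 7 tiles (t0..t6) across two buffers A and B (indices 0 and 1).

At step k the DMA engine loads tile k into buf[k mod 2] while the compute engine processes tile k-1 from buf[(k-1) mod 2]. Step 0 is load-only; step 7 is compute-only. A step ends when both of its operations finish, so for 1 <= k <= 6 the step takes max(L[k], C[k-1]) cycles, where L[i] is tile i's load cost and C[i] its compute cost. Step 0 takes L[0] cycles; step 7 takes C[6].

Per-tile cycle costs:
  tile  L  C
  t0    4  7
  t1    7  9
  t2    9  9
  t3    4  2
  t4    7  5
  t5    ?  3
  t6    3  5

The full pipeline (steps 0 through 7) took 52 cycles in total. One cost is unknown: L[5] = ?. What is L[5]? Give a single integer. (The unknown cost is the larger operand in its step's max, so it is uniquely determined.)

L[5] = 8

step 0 | dur = L[0]=4 = 4
step 1 | dur = max(L[1]=7, C[0]=7) = 7
step 2 | dur = max(L[2]=9, C[1]=9) = 9
step 3 | dur = max(L[3]=4, C[2]=9) = 9
step 4 | dur = max(L[4]=7, C[3]=2) = 7
step 5 | dur = max(L[5]=?, C[4]=5) = L[5]  (unknown; binding)
step 6 | dur = max(L[6]=3, C[5]=3) = 3
step 7 | dur = C[6]=5 = 5
sum of known step durations = 44
dur[5] = total - known = 52 - 44 = 8
L[5] is the binding max in step 5, so L[5] = dur[5] = 8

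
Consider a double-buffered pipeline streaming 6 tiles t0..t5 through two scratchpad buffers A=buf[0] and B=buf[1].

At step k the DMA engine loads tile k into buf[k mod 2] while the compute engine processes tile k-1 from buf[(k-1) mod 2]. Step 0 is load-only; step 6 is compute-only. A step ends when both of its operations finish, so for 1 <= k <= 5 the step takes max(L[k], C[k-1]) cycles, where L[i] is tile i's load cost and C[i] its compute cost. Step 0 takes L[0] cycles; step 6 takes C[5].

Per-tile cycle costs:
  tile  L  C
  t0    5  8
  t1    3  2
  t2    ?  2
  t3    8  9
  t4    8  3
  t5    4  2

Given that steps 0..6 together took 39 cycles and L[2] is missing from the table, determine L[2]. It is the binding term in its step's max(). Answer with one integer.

step 0 = dur = L[0]=5 = 5
step 1 = dur = max(L[1]=3, C[0]=8) = 8
step 2 = dur = max(L[2]=?, C[1]=2) = L[2]  (unknown; binding)
step 3 = dur = max(L[3]=8, C[2]=2) = 8
step 4 = dur = max(L[4]=8, C[3]=9) = 9
step 5 = dur = max(L[5]=4, C[4]=3) = 4
step 6 = dur = C[5]=2 = 2
sum of known step durations = 36
dur[2] = total - known = 39 - 36 = 3
L[2] is the binding max in step 2, so L[2] = dur[2] = 3

L[2] = 3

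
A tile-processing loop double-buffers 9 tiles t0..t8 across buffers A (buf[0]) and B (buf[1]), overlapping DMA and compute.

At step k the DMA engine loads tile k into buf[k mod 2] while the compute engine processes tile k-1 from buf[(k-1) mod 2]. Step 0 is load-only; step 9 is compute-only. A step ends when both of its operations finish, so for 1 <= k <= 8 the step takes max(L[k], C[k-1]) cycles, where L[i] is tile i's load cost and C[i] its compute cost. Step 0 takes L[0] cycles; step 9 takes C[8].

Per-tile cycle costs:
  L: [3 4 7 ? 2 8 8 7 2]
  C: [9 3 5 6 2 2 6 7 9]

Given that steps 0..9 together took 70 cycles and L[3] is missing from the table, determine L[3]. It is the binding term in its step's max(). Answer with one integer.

L[3] = 6

step 0 = dur = L[0]=3 = 3
step 1 = dur = max(L[1]=4, C[0]=9) = 9
step 2 = dur = max(L[2]=7, C[1]=3) = 7
step 3 = dur = max(L[3]=?, C[2]=5) = L[3]  (unknown; binding)
step 4 = dur = max(L[4]=2, C[3]=6) = 6
step 5 = dur = max(L[5]=8, C[4]=2) = 8
step 6 = dur = max(L[6]=8, C[5]=2) = 8
step 7 = dur = max(L[7]=7, C[6]=6) = 7
step 8 = dur = max(L[8]=2, C[7]=7) = 7
step 9 = dur = C[8]=9 = 9
sum of known step durations = 64
dur[3] = total - known = 70 - 64 = 6
L[3] is the binding max in step 3, so L[3] = dur[3] = 6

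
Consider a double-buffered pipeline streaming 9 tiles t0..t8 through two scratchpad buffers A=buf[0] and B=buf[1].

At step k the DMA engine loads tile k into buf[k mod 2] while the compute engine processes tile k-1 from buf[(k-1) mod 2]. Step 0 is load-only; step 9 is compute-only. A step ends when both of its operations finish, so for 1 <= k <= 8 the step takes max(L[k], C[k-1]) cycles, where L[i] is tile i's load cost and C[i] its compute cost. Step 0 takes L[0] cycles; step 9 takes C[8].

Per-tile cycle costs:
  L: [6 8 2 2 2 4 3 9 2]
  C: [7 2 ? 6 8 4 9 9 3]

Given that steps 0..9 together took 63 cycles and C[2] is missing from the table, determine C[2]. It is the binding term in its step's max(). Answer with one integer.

C[2] = 8

step 0 | dur = L[0]=6 = 6
step 1 | dur = max(L[1]=8, C[0]=7) = 8
step 2 | dur = max(L[2]=2, C[1]=2) = 2
step 3 | dur = max(L[3]=2, C[2]=?) = C[2]  (unknown; binding)
step 4 | dur = max(L[4]=2, C[3]=6) = 6
step 5 | dur = max(L[5]=4, C[4]=8) = 8
step 6 | dur = max(L[6]=3, C[5]=4) = 4
step 7 | dur = max(L[7]=9, C[6]=9) = 9
step 8 | dur = max(L[8]=2, C[7]=9) = 9
step 9 | dur = C[8]=3 = 3
sum of known step durations = 55
dur[3] = total - known = 63 - 55 = 8
C[2] is the binding max in step 3, so C[2] = dur[3] = 8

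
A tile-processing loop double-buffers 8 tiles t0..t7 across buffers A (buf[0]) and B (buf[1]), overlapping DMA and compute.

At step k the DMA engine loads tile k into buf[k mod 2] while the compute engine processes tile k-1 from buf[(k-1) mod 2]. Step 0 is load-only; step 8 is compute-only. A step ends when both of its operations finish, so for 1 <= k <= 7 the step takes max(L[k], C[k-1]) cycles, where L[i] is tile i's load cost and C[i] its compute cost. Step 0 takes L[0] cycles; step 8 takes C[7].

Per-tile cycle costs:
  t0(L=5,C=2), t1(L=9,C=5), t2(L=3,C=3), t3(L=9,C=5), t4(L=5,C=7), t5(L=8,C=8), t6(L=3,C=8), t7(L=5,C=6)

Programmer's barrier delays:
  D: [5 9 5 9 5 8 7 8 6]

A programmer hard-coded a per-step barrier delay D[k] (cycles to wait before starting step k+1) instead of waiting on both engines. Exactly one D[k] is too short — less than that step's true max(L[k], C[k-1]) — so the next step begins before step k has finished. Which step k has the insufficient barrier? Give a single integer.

hazard at step 6

step 0: need L[0]=5 = 5; D[0]=5 ok
step 1: need max(L[1]=9,C[0]=2) = 9; D[1]=9 ok
step 2: need max(L[2]=3,C[1]=5) = 5; D[2]=5 ok
step 3: need max(L[3]=9,C[2]=3) = 9; D[3]=9 ok
step 4: need max(L[4]=5,C[3]=5) = 5; D[4]=5 ok
step 5: need max(L[5]=8,C[4]=7) = 8; D[5]=8 ok
step 6: need max(L[6]=3,C[5]=8) = 8; D[6]=7 SHORT
step 7: need max(L[7]=5,C[6]=8) = 8; D[7]=8 ok
step 8: need C[7]=6 = 6; D[8]=6 ok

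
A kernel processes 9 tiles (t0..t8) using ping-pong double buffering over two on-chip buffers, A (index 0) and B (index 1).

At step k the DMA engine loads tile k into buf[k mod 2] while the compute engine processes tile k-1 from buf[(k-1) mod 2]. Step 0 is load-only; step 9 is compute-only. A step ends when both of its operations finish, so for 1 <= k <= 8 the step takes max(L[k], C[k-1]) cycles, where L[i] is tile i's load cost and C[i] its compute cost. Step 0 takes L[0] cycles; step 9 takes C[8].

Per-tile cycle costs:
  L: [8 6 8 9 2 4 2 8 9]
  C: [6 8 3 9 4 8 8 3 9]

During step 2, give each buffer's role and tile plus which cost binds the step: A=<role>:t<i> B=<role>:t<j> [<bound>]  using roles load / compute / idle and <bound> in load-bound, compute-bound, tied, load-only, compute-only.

  0. 8=8c; end=8; A:t0 B:-
  1. max(6,6)=6c; end=14; A:t0 B:t1
  2. max(8,8)=8c; end=22; A:t2 B:t1
  3. max(9,3)=9c; end=31; A:t2 B:t3
  4. max(2,9)=9c; end=40; A:t4 B:t3
  5. max(4,4)=4c; end=44; A:t4 B:t5
  6. max(2,8)=8c; end=52; A:t6 B:t5
  7. max(8,8)=8c; end=60; A:t6 B:t7
  8. max(9,3)=9c; end=69; A:t8 B:t7
  9. 9=9c; end=78; A:t8 B:t7

step 2: A=load:t2 B=compute:t1 [tied]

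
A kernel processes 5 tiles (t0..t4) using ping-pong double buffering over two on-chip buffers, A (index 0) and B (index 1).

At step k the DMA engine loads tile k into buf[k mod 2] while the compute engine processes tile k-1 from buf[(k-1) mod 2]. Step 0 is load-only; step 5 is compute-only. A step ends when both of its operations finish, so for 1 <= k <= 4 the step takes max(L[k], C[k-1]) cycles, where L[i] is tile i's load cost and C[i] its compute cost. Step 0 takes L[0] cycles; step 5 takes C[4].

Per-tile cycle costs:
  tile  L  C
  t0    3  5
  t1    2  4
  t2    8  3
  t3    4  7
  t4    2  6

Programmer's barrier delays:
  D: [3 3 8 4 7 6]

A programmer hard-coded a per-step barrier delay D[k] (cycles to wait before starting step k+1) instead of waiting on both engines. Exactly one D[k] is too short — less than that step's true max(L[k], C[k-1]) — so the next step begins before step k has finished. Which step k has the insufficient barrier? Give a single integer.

hazard at step 1

[0] required=L[0]=3=3 vs D=3 ok
[1] required=max(L[1]=2,C[0]=5)=5 vs D=3 SHORT
[2] required=max(L[2]=8,C[1]=4)=8 vs D=8 ok
[3] required=max(L[3]=4,C[2]=3)=4 vs D=4 ok
[4] required=max(L[4]=2,C[3]=7)=7 vs D=7 ok
[5] required=C[4]=6=6 vs D=6 ok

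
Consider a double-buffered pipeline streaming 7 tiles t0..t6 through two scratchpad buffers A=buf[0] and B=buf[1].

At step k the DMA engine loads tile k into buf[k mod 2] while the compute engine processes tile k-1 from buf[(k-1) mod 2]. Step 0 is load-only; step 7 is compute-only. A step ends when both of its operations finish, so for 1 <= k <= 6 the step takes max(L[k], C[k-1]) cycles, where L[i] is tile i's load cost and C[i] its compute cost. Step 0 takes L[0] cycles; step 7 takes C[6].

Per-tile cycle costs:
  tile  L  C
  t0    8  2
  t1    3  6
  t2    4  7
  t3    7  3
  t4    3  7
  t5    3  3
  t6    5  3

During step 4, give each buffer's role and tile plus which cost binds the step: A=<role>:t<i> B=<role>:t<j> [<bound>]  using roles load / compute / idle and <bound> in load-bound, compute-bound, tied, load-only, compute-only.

step 4: A=load:t4 B=compute:t3 [tied]

  0. 8=8c; end=8; A:t0 B:-
  1. max(3,2)=3c; end=11; A:t0 B:t1
  2. max(4,6)=6c; end=17; A:t2 B:t1
  3. max(7,7)=7c; end=24; A:t2 B:t3
  4. max(3,3)=3c; end=27; A:t4 B:t3
  5. max(3,7)=7c; end=34; A:t4 B:t5
  6. max(5,3)=5c; end=39; A:t6 B:t5
  7. 3=3c; end=42; A:t6 B:t5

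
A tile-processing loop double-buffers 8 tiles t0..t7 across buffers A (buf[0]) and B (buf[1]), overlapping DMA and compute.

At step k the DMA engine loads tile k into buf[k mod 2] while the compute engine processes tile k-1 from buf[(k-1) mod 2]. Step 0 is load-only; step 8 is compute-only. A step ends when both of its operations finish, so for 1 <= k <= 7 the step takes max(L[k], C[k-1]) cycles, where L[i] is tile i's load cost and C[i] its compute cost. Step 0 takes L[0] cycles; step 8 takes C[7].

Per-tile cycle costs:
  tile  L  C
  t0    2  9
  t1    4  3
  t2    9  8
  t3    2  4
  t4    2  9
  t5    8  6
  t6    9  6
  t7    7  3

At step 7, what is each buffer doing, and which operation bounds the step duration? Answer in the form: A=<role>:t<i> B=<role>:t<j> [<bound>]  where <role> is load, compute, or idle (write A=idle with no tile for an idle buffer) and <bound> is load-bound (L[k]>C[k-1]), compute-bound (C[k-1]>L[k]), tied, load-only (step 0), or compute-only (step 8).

  0. 2=2c; end=2; A:t0 B:-
  1. max(4,9)=9c; end=11; A:t0 B:t1
  2. max(9,3)=9c; end=20; A:t2 B:t1
  3. max(2,8)=8c; end=28; A:t2 B:t3
  4. max(2,4)=4c; end=32; A:t4 B:t3
  5. max(8,9)=9c; end=41; A:t4 B:t5
  6. max(9,6)=9c; end=50; A:t6 B:t5
  7. max(7,6)=7c; end=57; A:t6 B:t7
  8. 3=3c; end=60; A:t6 B:t7

step 7: A=compute:t6 B=load:t7 [load-bound]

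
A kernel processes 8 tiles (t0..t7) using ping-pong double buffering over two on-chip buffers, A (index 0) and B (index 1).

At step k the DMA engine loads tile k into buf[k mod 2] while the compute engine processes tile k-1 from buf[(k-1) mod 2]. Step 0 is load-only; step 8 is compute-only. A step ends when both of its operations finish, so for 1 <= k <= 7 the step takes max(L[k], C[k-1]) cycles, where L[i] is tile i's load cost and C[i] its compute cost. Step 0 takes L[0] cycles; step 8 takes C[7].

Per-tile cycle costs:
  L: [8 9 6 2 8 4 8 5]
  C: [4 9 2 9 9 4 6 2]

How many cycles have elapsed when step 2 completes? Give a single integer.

end_cycle[2] = 26

k=0 load=t0/8c comp=- wait=8 total=8
k=1 load=t1/9c comp=t0/4c wait=9 total=17
k=2 load=t2/6c comp=t1/9c wait=9 total=26
k=3 load=t3/2c comp=t2/2c wait=2 total=28
k=4 load=t4/8c comp=t3/9c wait=9 total=37
k=5 load=t5/4c comp=t4/9c wait=9 total=46
k=6 load=t6/8c comp=t5/4c wait=8 total=54
k=7 load=t7/5c comp=t6/6c wait=6 total=60
k=8 load=- comp=t7/2c wait=2 total=62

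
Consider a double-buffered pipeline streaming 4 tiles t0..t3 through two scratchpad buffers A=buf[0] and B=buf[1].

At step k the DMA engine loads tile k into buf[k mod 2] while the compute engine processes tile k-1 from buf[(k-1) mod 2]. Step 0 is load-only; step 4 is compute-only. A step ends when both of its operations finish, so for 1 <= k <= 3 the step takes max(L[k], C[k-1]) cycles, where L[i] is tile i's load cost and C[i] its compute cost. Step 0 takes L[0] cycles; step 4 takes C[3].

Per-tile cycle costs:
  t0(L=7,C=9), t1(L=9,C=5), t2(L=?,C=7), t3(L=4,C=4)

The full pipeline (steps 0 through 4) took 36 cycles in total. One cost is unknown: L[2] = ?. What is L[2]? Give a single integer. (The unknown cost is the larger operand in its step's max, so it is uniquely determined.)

L[2] = 9

step 0 = dur = L[0]=7 = 7
step 1 = dur = max(L[1]=9, C[0]=9) = 9
step 2 = dur = max(L[2]=?, C[1]=5) = L[2]  (unknown; binding)
step 3 = dur = max(L[3]=4, C[2]=7) = 7
step 4 = dur = C[3]=4 = 4
sum of known step durations = 27
dur[2] = total - known = 36 - 27 = 9
L[2] is the binding max in step 2, so L[2] = dur[2] = 9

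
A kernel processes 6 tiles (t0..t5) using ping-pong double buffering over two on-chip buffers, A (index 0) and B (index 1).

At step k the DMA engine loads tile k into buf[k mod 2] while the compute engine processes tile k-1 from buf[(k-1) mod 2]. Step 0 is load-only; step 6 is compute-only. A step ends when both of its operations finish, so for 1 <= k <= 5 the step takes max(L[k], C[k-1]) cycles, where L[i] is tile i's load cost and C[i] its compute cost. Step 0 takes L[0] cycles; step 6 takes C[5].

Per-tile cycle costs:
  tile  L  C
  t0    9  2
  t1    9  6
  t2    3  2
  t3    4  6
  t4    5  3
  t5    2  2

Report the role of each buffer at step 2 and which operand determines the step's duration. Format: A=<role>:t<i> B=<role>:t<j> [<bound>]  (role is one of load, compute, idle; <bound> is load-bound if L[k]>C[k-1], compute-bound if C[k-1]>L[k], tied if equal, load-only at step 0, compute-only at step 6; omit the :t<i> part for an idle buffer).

k=0 load=t0/9c comp=- wait=9 total=9
k=1 load=t1/9c comp=t0/2c wait=9 total=18
k=2 load=t2/3c comp=t1/6c wait=6 total=24
k=3 load=t3/4c comp=t2/2c wait=4 total=28
k=4 load=t4/5c comp=t3/6c wait=6 total=34
k=5 load=t5/2c comp=t4/3c wait=3 total=37
k=6 load=- comp=t5/2c wait=2 total=39

step 2: A=load:t2 B=compute:t1 [compute-bound]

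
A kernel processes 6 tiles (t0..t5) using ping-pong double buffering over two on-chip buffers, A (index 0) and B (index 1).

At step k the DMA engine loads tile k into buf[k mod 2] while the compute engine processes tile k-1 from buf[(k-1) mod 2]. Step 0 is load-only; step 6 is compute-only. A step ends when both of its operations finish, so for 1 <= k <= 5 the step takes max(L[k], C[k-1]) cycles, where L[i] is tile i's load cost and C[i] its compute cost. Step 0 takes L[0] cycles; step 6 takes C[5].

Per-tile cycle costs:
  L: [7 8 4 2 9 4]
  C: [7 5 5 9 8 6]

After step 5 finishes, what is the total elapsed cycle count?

  0. 7=7c; end=7; A:t0 B:-
  1. max(8,7)=8c; end=15; A:t0 B:t1
  2. max(4,5)=5c; end=20; A:t2 B:t1
  3. max(2,5)=5c; end=25; A:t2 B:t3
  4. max(9,9)=9c; end=34; A:t4 B:t3
  5. max(4,8)=8c; end=42; A:t4 B:t5
  6. 6=6c; end=48; A:t4 B:t5

end_cycle[5] = 42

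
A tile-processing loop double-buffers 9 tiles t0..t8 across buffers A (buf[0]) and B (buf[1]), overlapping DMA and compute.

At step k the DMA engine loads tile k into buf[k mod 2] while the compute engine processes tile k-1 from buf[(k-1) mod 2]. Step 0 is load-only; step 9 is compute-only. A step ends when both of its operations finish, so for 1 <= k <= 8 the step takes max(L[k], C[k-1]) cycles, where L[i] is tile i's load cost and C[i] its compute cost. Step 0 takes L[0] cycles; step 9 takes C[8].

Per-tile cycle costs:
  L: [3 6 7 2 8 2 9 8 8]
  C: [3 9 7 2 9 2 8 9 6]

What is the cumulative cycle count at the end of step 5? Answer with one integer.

end_cycle[5] = 42

step 0: L[0]=3 → dur=3, Σ=3 | A=load:t0 B=idle [load-only]
step 1: L[1]=6 C[0]=3 → dur=6, Σ=9 | A=compute:t0 B=load:t1 [load-bound]
step 2: L[2]=7 C[1]=9 → dur=9, Σ=18 | A=load:t2 B=compute:t1 [compute-bound]
step 3: L[3]=2 C[2]=7 → dur=7, Σ=25 | A=compute:t2 B=load:t3 [compute-bound]
step 4: L[4]=8 C[3]=2 → dur=8, Σ=33 | A=load:t4 B=compute:t3 [load-bound]
step 5: L[5]=2 C[4]=9 → dur=9, Σ=42 | A=compute:t4 B=load:t5 [compute-bound]
step 6: L[6]=9 C[5]=2 → dur=9, Σ=51 | A=load:t6 B=compute:t5 [load-bound]
step 7: L[7]=8 C[6]=8 → dur=8, Σ=59 | A=compute:t6 B=load:t7 [tied]
step 8: L[8]=8 C[7]=9 → dur=9, Σ=68 | A=load:t8 B=compute:t7 [compute-bound]
step 9: C[8]=6 → dur=6, Σ=74 | A=compute:t8 B=idle [compute-only]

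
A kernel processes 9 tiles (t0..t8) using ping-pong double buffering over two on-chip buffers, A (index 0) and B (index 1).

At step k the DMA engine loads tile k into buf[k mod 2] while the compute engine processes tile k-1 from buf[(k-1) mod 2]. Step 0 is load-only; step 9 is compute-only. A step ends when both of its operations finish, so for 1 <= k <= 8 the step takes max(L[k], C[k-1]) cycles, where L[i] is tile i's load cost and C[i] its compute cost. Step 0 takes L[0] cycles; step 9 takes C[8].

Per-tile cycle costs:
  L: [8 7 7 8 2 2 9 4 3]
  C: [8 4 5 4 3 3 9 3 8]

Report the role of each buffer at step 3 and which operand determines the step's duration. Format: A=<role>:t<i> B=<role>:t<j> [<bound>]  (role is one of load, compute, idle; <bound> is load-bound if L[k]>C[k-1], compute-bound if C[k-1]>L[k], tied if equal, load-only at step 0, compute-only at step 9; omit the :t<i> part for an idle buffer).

step 3: A=compute:t2 B=load:t3 [load-bound]

step 0: L[0]=8 → dur=8, Σ=8 | A=load:t0 B=idle [load-only]
step 1: L[1]=7 C[0]=8 → dur=8, Σ=16 | A=compute:t0 B=load:t1 [compute-bound]
step 2: L[2]=7 C[1]=4 → dur=7, Σ=23 | A=load:t2 B=compute:t1 [load-bound]
step 3: L[3]=8 C[2]=5 → dur=8, Σ=31 | A=compute:t2 B=load:t3 [load-bound]
step 4: L[4]=2 C[3]=4 → dur=4, Σ=35 | A=load:t4 B=compute:t3 [compute-bound]
step 5: L[5]=2 C[4]=3 → dur=3, Σ=38 | A=compute:t4 B=load:t5 [compute-bound]
step 6: L[6]=9 C[5]=3 → dur=9, Σ=47 | A=load:t6 B=compute:t5 [load-bound]
step 7: L[7]=4 C[6]=9 → dur=9, Σ=56 | A=compute:t6 B=load:t7 [compute-bound]
step 8: L[8]=3 C[7]=3 → dur=3, Σ=59 | A=load:t8 B=compute:t7 [tied]
step 9: C[8]=8 → dur=8, Σ=67 | A=compute:t8 B=idle [compute-only]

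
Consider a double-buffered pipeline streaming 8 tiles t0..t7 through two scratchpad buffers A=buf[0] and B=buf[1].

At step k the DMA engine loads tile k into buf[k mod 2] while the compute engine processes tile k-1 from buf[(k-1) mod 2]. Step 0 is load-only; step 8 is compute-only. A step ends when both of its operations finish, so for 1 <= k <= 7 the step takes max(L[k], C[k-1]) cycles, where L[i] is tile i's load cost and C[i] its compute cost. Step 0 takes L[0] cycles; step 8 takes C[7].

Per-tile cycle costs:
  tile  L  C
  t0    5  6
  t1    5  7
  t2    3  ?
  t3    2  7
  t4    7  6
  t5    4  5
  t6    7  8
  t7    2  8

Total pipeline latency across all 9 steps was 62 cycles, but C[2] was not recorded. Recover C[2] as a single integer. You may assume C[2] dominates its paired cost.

C[2] = 8

step 0: dur = L[0]=5 = 5
step 1: dur = max(L[1]=5, C[0]=6) = 6
step 2: dur = max(L[2]=3, C[1]=7) = 7
step 3: dur = max(L[3]=2, C[2]=?) = C[2]  (unknown; binding)
step 4: dur = max(L[4]=7, C[3]=7) = 7
step 5: dur = max(L[5]=4, C[4]=6) = 6
step 6: dur = max(L[6]=7, C[5]=5) = 7
step 7: dur = max(L[7]=2, C[6]=8) = 8
step 8: dur = C[7]=8 = 8
sum of known step durations = 54
dur[3] = total - known = 62 - 54 = 8
C[2] is the binding max in step 3, so C[2] = dur[3] = 8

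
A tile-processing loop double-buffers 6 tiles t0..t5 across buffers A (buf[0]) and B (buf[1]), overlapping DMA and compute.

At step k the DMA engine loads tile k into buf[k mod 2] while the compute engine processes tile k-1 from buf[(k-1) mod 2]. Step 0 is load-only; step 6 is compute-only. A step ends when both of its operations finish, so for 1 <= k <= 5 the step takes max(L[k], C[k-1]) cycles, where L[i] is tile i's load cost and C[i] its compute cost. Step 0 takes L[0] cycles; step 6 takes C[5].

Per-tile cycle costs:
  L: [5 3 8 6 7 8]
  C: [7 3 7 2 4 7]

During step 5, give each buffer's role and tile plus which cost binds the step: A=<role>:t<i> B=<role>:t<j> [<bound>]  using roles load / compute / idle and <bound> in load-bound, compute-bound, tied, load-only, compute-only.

step 5: A=compute:t4 B=load:t5 [load-bound]

step 0: L[0]=5 → dur=5, Σ=5 | A=load:t0 B=idle [load-only]
step 1: L[1]=3 C[0]=7 → dur=7, Σ=12 | A=compute:t0 B=load:t1 [compute-bound]
step 2: L[2]=8 C[1]=3 → dur=8, Σ=20 | A=load:t2 B=compute:t1 [load-bound]
step 3: L[3]=6 C[2]=7 → dur=7, Σ=27 | A=compute:t2 B=load:t3 [compute-bound]
step 4: L[4]=7 C[3]=2 → dur=7, Σ=34 | A=load:t4 B=compute:t3 [load-bound]
step 5: L[5]=8 C[4]=4 → dur=8, Σ=42 | A=compute:t4 B=load:t5 [load-bound]
step 6: C[5]=7 → dur=7, Σ=49 | A=idle B=compute:t5 [compute-only]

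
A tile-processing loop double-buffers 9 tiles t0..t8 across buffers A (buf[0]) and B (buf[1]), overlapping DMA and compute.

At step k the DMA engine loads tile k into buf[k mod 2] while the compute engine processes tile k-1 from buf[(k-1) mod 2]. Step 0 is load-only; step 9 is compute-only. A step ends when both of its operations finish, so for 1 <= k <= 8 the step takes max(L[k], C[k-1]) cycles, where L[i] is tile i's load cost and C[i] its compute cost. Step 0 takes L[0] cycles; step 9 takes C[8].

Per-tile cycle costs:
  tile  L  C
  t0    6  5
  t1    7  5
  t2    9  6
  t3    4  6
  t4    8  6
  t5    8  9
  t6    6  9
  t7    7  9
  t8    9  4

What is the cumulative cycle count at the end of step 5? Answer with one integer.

[0] DMA t0→A (6c) ∥ CU idle ⇒ 6c, clock 6
[1] DMA t1→B (7c) ∥ CU A:t0 (5c) ⇒ 7c, clock 13
[2] DMA t2→A (9c) ∥ CU B:t1 (5c) ⇒ 9c, clock 22
[3] DMA t3→B (4c) ∥ CU A:t2 (6c) ⇒ 6c, clock 28
[4] DMA t4→A (8c) ∥ CU B:t3 (6c) ⇒ 8c, clock 36
[5] DMA t5→B (8c) ∥ CU A:t4 (6c) ⇒ 8c, clock 44
[6] DMA t6→A (6c) ∥ CU B:t5 (9c) ⇒ 9c, clock 53
[7] DMA t7→B (7c) ∥ CU A:t6 (9c) ⇒ 9c, clock 62
[8] DMA t8→A (9c) ∥ CU B:t7 (9c) ⇒ 9c, clock 71
[9] DMA idle ∥ CU A:t8 (4c) ⇒ 4c, clock 75

end_cycle[5] = 44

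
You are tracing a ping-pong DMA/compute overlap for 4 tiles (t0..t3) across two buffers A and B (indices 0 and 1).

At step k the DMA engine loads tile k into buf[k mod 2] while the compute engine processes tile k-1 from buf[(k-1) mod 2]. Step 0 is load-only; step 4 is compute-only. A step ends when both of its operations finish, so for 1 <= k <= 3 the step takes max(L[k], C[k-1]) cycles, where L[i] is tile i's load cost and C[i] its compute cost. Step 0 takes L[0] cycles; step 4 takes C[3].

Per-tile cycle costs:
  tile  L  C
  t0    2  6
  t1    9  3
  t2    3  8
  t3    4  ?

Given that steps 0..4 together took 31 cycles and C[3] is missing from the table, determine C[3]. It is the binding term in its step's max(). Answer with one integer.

C[3] = 9

step 0 = dur = L[0]=2 = 2
step 1 = dur = max(L[1]=9, C[0]=6) = 9
step 2 = dur = max(L[2]=3, C[1]=3) = 3
step 3 = dur = max(L[3]=4, C[2]=8) = 8
step 4 = dur = C[3]=? = C[3]  (unknown; binding)
sum of known step durations = 22
dur[4] = total - known = 31 - 22 = 9
C[3] is the binding max in step 4, so C[3] = dur[4] = 9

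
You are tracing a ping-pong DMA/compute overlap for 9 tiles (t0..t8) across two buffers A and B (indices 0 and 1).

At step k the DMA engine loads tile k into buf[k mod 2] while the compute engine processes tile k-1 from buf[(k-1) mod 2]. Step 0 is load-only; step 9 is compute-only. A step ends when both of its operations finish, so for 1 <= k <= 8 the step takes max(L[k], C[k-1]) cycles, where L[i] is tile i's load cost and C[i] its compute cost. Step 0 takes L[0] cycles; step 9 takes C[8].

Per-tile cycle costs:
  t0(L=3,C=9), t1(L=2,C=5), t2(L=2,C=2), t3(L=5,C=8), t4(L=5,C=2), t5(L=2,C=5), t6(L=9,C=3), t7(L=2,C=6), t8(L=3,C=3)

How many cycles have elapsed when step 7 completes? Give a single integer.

[0] DMA t0→A (3c) ∥ CU idle ⇒ 3c, clock 3
[1] DMA t1→B (2c) ∥ CU A:t0 (9c) ⇒ 9c, clock 12
[2] DMA t2→A (2c) ∥ CU B:t1 (5c) ⇒ 5c, clock 17
[3] DMA t3→B (5c) ∥ CU A:t2 (2c) ⇒ 5c, clock 22
[4] DMA t4→A (5c) ∥ CU B:t3 (8c) ⇒ 8c, clock 30
[5] DMA t5→B (2c) ∥ CU A:t4 (2c) ⇒ 2c, clock 32
[6] DMA t6→A (9c) ∥ CU B:t5 (5c) ⇒ 9c, clock 41
[7] DMA t7→B (2c) ∥ CU A:t6 (3c) ⇒ 3c, clock 44
[8] DMA t8→A (3c) ∥ CU B:t7 (6c) ⇒ 6c, clock 50
[9] DMA idle ∥ CU A:t8 (3c) ⇒ 3c, clock 53

end_cycle[7] = 44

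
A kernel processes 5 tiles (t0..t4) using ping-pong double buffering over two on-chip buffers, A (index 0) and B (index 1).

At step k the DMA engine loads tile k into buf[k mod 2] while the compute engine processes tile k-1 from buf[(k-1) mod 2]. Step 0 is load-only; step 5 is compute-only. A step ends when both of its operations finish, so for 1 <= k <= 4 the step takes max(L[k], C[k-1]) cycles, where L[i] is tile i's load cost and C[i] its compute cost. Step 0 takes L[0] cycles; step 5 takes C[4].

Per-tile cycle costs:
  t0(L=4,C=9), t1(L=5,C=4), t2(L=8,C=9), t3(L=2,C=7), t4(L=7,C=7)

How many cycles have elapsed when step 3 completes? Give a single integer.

step 0: L[0]=4 → dur=4, Σ=4 | A=load:t0 B=idle [load-only]
step 1: L[1]=5 C[0]=9 → dur=9, Σ=13 | A=compute:t0 B=load:t1 [compute-bound]
step 2: L[2]=8 C[1]=4 → dur=8, Σ=21 | A=load:t2 B=compute:t1 [load-bound]
step 3: L[3]=2 C[2]=9 → dur=9, Σ=30 | A=compute:t2 B=load:t3 [compute-bound]
step 4: L[4]=7 C[3]=7 → dur=7, Σ=37 | A=load:t4 B=compute:t3 [tied]
step 5: C[4]=7 → dur=7, Σ=44 | A=compute:t4 B=idle [compute-only]

end_cycle[3] = 30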